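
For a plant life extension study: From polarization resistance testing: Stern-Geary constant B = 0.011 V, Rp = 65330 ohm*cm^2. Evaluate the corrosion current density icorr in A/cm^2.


Apply the Stern-Geary relation: icorr = B / Rp
icorr = 0.011 / 65330 = 1.684×10^-7 A/cm^2

1.684×10^-7 A/cm^2


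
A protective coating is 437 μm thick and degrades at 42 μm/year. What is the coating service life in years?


Service life = thickness / degradation rate
Life = 437 / 42 = 10.4 years

10.4 years


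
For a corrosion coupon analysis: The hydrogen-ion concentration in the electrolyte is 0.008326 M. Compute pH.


pH = −log10[H+]
pH = −log10(0.008326) = 2.08

2.08


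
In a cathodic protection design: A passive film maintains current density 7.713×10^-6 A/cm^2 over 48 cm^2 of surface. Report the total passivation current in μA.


I = i_pass * A, then convert A → μA (×10^6)
I = 7.713×10^-6 * 48 * 10^6 = 370.22 μA

370.22 μA


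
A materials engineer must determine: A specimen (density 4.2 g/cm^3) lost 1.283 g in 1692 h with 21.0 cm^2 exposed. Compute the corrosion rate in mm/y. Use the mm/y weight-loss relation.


Apply the mm/y weight-loss relation: CR = 87600 * W / (D * A * T)
Numerator: 87600 * 1.283 = 112390.8
Denominator: 4.2 * 21.0 * 1692 = 149234.4
CR = 112390.8 / 149234.4 = 0.753116 mm/y

0.753116 mm/y


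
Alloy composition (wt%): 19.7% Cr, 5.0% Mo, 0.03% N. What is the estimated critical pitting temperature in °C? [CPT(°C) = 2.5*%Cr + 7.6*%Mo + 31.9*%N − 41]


Apply the ASTM G48 empirical CPT estimate: CPT(°C) = 2.5*%Cr + 7.6*%Mo + 31.9*%N − 41
2.5*19.7 = 49.25; 7.6*5.0 = 38; 31.9*0.03 = 0.957
CPT = 49.25 + 38 + 0.957 − 41 = 47.207 °C
Rounded to 0.1 °C: CPT ≈ 47.2 °C

47.2 °C


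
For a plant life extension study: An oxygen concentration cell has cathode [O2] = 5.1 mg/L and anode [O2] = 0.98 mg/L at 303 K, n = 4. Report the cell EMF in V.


Apply the Nernst concentration-cell relation: E = (RT/nF)*ln(C_cathode/C_anode)
RT/nF = 8.314*303/(4*96485) = 0.00652729 V
ln(5.1/0.98) = 1.64944
E = 0.00652729 * 1.64944 = 0.01077 V

0.01077 V


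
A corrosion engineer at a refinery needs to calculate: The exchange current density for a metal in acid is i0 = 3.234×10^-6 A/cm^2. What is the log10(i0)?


i0 = 3.234×10^-6 A/cm^2
log10(i0) = -5.49

-5.49


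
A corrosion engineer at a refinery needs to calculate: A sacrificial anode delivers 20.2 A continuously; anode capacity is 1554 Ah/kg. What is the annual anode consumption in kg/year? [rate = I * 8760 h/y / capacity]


Annual consumption = current * hours per year / capacity
Rate = 20.2 * 8760 / 1554 = 113.9 kg/year

113.9 kg/year


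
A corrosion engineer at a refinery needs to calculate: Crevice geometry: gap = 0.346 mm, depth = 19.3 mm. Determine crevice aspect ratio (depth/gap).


Aspect ratio = depth / gap
Ratio = 19.3 / 0.346 = 55.8

55.8


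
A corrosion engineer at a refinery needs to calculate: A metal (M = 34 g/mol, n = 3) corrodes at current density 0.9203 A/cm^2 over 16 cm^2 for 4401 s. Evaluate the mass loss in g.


Apply Faraday's law: m = i*A*t*M / (n*F)
Total charge passed Q = i*A*t = 0.9203*16*4401 = 64803.8448 C
m = Q*M/(n*F) = 64803.8448*34/(3*96485) = 7.612 g

7.612 g


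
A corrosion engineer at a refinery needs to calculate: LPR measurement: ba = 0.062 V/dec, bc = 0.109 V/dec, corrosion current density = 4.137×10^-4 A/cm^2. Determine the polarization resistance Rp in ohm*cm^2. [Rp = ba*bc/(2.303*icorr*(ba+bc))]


Apply the Stern-Geary equation: Rp = ba*bc / (2.303*icorr*(ba+bc))
ba*bc = 0.062*0.109 = 0.006758
ba+bc = 0.171; 2.303*icorr*(ba+bc) = 2.303*4.137×10^-4*0.171 = 1.6292044×10^-4
Rp = 0.006758 / 1.6292044×10^-4 = 41.5 ohm*cm^2

41.5 ohm*cm^2


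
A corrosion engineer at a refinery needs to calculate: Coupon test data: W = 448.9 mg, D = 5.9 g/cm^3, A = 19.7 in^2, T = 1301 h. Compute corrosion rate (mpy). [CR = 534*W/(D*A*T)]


Apply the mpy weight-loss relation: CR = 534 * W / (D * A * T)
Numerator: 534 * 448.9 = 239712.6
Denominator: 5.9 * 19.7 * 1301 = 151215.23
CR = 239712.6 / 151215.23 = 1.5852 mpy

1.5852 mpy


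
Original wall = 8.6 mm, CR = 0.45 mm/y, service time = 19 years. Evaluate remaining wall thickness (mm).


Remaining wall = original − CR × time
t = 8.6 − 0.45*19 = 8.6 − 8.55 = 0.05 mm

0.05 mm


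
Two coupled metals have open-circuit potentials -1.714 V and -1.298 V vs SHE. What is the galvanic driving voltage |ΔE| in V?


Driving voltage is the absolute potential difference.
|ΔE| = |-1.714 − (-1.298)| = 0.416 V

0.416 V


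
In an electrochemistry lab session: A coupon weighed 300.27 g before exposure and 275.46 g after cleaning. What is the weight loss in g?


Weight loss = initial − final
WL = 300.27 − 275.46 = 24.81 g

24.81 g


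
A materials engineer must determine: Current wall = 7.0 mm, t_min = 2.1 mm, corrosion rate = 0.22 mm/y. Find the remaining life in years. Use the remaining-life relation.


Apply the remaining-life relation: RL = (t_current − t_min) / CR
RL = (7.0 − 2.1) / 0.22 = 4.9 / 0.22 = 22.3 years

22.3 years


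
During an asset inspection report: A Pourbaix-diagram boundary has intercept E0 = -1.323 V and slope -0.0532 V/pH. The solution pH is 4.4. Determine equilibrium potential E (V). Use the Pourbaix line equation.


Apply the Pourbaix line equation: E = E0 + slope*pH
E = -1.323 + (-0.0532)*4.4 = -1.323 + (-0.23408) = -1.55708 V
Rounded to 3 decimal places: E = -1.557 V

-1.557 V


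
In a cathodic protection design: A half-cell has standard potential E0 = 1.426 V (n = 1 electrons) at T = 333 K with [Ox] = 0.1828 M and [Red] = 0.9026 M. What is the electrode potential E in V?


Apply the Nernst equation: E = E0 + (RT/nF)*ln([Ox]/[Red])
Step 1: RT/nF = 8.314*333/(1*96485) = 0.02869422 V
Step 2: [Ox]/[Red] = 0.1828/0.9026 = 0.202526
Step 3: ln(0.202526) = -1.596887
Step 4: correction = 0.02869422 * -1.596887 = -0.046 V
E = 1.426 + -0.046 = 1.38 V

1.38 V


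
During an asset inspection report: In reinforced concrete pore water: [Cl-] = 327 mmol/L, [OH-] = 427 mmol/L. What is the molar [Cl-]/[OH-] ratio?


Threshold parameter = [Cl-] / [OH-] (molar basis; both in mmol/L, so units cancel)
Ratio = 327 / 427 = 0.77

0.77


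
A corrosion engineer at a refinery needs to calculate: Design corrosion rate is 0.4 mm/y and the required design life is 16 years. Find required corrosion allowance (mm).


Corrosion allowance = CR × design life
CA = 0.4 * 16 = 6.4 mm

6.4 mm


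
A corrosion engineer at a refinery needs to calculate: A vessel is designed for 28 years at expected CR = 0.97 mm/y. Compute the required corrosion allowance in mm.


Corrosion allowance = CR × design life
CA = 0.97 * 28 = 27.16 mm

27.16 mm


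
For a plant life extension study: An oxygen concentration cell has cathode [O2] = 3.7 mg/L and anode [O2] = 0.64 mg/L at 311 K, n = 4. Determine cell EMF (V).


Apply the Nernst concentration-cell relation: E = (RT/nF)*ln(C_cathode/C_anode)
RT/nF = 8.314*311/(4*96485) = 0.00669963 V
ln(3.7/0.64) = 1.75462
E = 0.00669963 * 1.75462 = 0.01176 V

0.01176 V


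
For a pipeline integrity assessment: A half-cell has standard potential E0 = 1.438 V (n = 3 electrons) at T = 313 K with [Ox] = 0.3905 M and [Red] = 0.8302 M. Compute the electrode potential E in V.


Apply the Nernst equation: E = E0 + (RT/nF)*ln([Ox]/[Red])
Step 1: RT/nF = 8.314*313/(3*96485) = 0.00899028 V
Step 2: [Ox]/[Red] = 0.3905/0.8302 = 0.470369
Step 3: ln(0.470369) = -0.754238
Step 4: correction = 0.00899028 * -0.754238 = -0.0068 V
E = 1.438 + -0.0068 = 1.4312 V

1.4312 V


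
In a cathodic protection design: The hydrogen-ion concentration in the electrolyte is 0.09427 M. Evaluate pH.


pH = −log10[H+]
pH = −log10(0.09427) = 1.03

1.03


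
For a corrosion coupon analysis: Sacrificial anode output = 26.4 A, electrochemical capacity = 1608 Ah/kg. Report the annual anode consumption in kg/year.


Annual consumption = current * hours per year / capacity
Rate = 26.4 * 8760 / 1608 = 143.8 kg/year

143.8 kg/year


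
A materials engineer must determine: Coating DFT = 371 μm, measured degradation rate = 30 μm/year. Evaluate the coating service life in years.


Service life = thickness / degradation rate
Life = 371 / 30 = 12.4 years

12.4 years


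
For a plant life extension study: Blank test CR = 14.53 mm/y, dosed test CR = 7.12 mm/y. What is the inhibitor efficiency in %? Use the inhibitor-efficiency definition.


Apply the inhibitor-efficiency definition: IE = (CR_blank − CR_inh)/CR_blank × 100
IE = (14.53 − 7.12) / 14.53 × 100
IE = 7.41 / 14.53 × 100 = 51.0 %

51.0 %


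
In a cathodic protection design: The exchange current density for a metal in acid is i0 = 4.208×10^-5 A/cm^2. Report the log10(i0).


i0 = 4.208×10^-5 A/cm^2
log10(i0) = -4.376

-4.376


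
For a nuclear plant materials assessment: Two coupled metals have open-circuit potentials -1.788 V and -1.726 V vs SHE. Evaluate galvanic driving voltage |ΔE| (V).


Driving voltage is the absolute potential difference.
|ΔE| = |-1.788 − (-1.726)| = 0.062 V

0.062 V


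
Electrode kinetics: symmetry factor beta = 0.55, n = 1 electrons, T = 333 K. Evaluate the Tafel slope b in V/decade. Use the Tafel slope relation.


Apply the Tafel slope relation: b = 2.303*R*T/(beta*n*F)
Numerator: 2.303 * 8.314 * 333 = 6376.0
Denominator: 0.55 * 1 * 96485 = 53066.75
b = 6376.0 / 53066.75 = 0.12 V/decade

0.12 V/decade


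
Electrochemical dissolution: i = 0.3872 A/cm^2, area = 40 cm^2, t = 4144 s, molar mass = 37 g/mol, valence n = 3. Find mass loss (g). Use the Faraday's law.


Apply Faraday's law: m = i*A*t*M / (n*F)
Total charge passed Q = i*A*t = 0.3872*40*4144 = 64182.272 C
m = Q*M/(n*F) = 64182.272*37/(3*96485) = 8.204 g

8.204 g


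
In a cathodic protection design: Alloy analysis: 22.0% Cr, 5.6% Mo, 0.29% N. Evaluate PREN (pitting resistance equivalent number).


Apply the PREN formula: PREN = Cr + 3.3*Mo + 16*N
PREN = 22.0 + 3.3*5.6 + 16*0.29
PREN = 22.0 + 18.48 + 4.64 = 45.12

45.12


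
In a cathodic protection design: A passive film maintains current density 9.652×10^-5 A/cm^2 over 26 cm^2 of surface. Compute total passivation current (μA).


I = i_pass * A, then convert A → μA (×10^6)
I = 9.652×10^-5 * 26 * 10^6 = 2509.52 μA

2509.52 μA


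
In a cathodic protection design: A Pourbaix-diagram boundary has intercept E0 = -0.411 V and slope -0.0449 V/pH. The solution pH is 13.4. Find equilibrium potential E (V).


Apply the Pourbaix line equation: E = E0 + slope*pH
E = -0.411 + (-0.0449)*13.4 = -0.411 + (-0.60166) = -1.01266 V
Rounded to 3 decimal places: E = -1.013 V

-1.013 V


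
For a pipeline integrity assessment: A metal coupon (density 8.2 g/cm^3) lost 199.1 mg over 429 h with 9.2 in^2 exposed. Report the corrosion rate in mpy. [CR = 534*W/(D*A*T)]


Apply the mpy weight-loss relation: CR = 534 * W / (D * A * T)
Numerator: 534 * 199.1 = 106319.4
Denominator: 8.2 * 9.2 * 429 = 32363.76
CR = 106319.4 / 32363.76 = 3.2851 mpy

3.2851 mpy


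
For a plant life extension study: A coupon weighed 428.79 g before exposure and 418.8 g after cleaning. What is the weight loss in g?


Weight loss = initial − final
WL = 428.79 − 418.8 = 9.99 g

9.99 g


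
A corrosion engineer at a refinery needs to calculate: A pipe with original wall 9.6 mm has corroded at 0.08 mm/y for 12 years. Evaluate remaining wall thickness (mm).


Remaining wall = original − CR × time
t = 9.6 − 0.08*12 = 9.6 − 0.96 = 8.64 mm

8.64 mm


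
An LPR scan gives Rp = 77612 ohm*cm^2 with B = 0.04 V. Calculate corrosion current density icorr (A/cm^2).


Apply the Stern-Geary relation: icorr = B / Rp
icorr = 0.04 / 77612 = 5.154×10^-7 A/cm^2

5.154×10^-7 A/cm^2


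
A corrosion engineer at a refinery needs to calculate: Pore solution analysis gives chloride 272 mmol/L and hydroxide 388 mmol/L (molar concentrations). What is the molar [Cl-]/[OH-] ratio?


Threshold parameter = [Cl-] / [OH-] (molar basis; both in mmol/L, so units cancel)
Ratio = 272 / 388 = 0.7

0.7


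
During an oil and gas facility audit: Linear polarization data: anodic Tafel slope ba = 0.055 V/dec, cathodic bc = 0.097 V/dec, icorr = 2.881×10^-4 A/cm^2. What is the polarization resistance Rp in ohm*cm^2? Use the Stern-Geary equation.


Apply the Stern-Geary equation: Rp = ba*bc / (2.303*icorr*(ba+bc))
ba*bc = 0.055*0.097 = 0.005335
ba+bc = 0.152; 2.303*icorr*(ba+bc) = 2.303*2.881×10^-4*0.152 = 1.0085113×10^-4
Rp = 0.005335 / 1.0085113×10^-4 = 52.9 ohm*cm^2

52.9 ohm*cm^2


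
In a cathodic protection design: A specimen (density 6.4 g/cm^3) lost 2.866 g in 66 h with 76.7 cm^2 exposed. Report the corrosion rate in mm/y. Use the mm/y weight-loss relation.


Apply the mm/y weight-loss relation: CR = 87600 * W / (D * A * T)
Numerator: 87600 * 2.866 = 251061.6
Denominator: 6.4 * 76.7 * 66 = 32398.08
CR = 251061.6 / 32398.08 = 7.74927 mm/y

7.74927 mm/y


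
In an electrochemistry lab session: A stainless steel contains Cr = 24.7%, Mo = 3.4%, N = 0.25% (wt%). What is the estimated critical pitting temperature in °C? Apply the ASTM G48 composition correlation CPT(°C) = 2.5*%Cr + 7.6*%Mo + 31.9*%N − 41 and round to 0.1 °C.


Apply the ASTM G48 empirical CPT estimate: CPT(°C) = 2.5*%Cr + 7.6*%Mo + 31.9*%N − 41
2.5*24.7 = 61.75; 7.6*3.4 = 25.84; 31.9*0.25 = 7.975
CPT = 61.75 + 25.84 + 7.975 − 41 = 54.565 °C
Rounded to 0.1 °C: CPT ≈ 54.6 °C

54.6 °C


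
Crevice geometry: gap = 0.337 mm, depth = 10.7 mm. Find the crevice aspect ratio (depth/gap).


Aspect ratio = depth / gap
Ratio = 10.7 / 0.337 = 31.8

31.8


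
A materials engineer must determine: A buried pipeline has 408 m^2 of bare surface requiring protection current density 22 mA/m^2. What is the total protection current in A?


I = area * current density, then convert mA → A (÷1000)
I = 408 * 22 / 1000 = 8.98 A

8.98 A


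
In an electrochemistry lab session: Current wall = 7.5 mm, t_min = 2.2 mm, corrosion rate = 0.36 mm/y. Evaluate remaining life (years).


Apply the remaining-life relation: RL = (t_current − t_min) / CR
RL = (7.5 − 2.2) / 0.36 = 5.3 / 0.36 = 14.7 years

14.7 years


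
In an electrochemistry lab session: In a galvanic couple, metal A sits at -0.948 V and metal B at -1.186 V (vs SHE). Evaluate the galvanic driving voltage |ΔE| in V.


Driving voltage is the absolute potential difference.
|ΔE| = |-0.948 − (-1.186)| = 0.238 V

0.238 V


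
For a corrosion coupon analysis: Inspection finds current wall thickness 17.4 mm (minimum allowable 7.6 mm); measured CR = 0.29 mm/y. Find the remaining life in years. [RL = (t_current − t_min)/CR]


Apply the remaining-life relation: RL = (t_current − t_min) / CR
RL = (17.4 − 7.6) / 0.29 = 9.8 / 0.29 = 33.8 years

33.8 years


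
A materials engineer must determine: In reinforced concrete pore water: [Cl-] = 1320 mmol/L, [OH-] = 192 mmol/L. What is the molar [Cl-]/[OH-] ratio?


Threshold parameter = [Cl-] / [OH-] (molar basis; both in mmol/L, so units cancel)
Ratio = 1320 / 192 = 6.88

6.88


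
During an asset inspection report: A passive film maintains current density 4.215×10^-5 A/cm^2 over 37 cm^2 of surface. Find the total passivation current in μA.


I = i_pass * A, then convert A → μA (×10^6)
I = 4.215×10^-5 * 37 * 10^6 = 1559.55 μA

1559.55 μA


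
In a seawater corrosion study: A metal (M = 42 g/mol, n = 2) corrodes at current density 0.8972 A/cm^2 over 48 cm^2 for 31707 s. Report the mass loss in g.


Apply Faraday's law: m = i*A*t*M / (n*F)
Total charge passed Q = i*A*t = 0.8972*48*31707 = 1365480.9792 C
m = Q*M/(n*F) = 1365480.9792*42/(2*96485) = 297.1975 g

297.1975 g


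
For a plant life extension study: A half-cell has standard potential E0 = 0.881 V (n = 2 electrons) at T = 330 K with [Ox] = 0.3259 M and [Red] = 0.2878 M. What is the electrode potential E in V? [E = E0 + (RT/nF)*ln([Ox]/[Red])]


Apply the Nernst equation: E = E0 + (RT/nF)*ln([Ox]/[Red])
Step 1: RT/nF = 8.314*330/(2*96485) = 0.01421786 V
Step 2: [Ox]/[Red] = 0.3259/0.2878 = 1.132384
Step 3: ln(1.132384) = 0.124325
Step 4: correction = 0.01421786 * 0.124325 = 0.0018 V
E = 0.881 + 0.0018 = 0.8828 V

0.8828 V


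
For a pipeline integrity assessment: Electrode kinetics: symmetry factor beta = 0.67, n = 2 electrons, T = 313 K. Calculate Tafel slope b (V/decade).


Apply the Tafel slope relation: b = 2.303*R*T/(beta*n*F)
Numerator: 2.303 * 8.314 * 313 = 5993.06
Denominator: 0.67 * 2 * 96485 = 129289.9
b = 5993.06 / 129289.9 = 0.046 V/decade

0.046 V/decade


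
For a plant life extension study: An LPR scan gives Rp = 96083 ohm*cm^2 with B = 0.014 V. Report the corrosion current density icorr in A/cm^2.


Apply the Stern-Geary relation: icorr = B / Rp
icorr = 0.014 / 96083 = 1.457×10^-7 A/cm^2

1.457×10^-7 A/cm^2


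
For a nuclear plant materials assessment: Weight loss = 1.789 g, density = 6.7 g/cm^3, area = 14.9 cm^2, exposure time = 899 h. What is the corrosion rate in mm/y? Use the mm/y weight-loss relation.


Apply the mm/y weight-loss relation: CR = 87600 * W / (D * A * T)
Numerator: 87600 * 1.789 = 156716.4
Denominator: 6.7 * 14.9 * 899 = 89747.17
CR = 156716.4 / 89747.17 = 1.746199 mm/y

1.746199 mm/y


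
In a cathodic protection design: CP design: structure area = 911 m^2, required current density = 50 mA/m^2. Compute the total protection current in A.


I = area * current density, then convert mA → A (÷1000)
I = 911 * 50 / 1000 = 45.55 A

45.55 A


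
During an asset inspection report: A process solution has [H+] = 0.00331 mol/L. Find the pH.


pH = −log10[H+]
pH = −log10(0.00331) = 2.48

2.48


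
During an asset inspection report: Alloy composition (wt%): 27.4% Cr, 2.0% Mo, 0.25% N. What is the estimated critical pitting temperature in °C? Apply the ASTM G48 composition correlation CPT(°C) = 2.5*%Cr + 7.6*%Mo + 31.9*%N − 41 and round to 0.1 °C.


Apply the ASTM G48 empirical CPT estimate: CPT(°C) = 2.5*%Cr + 7.6*%Mo + 31.9*%N − 41
2.5*27.4 = 68.5; 7.6*2.0 = 15.2; 31.9*0.25 = 7.975
CPT = 68.5 + 15.2 + 7.975 − 41 = 50.675 °C
Rounded to 0.1 °C: CPT ≈ 50.7 °C

50.7 °C


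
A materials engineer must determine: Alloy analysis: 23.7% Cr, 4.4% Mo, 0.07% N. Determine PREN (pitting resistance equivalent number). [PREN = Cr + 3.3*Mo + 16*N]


Apply the PREN formula: PREN = Cr + 3.3*Mo + 16*N
PREN = 23.7 + 3.3*4.4 + 16*0.07
PREN = 23.7 + 14.52 + 1.12 = 39.34

39.34


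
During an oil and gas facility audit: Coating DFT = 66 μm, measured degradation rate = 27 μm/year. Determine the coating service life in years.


Service life = thickness / degradation rate
Life = 66 / 27 = 2.4 years

2.4 years


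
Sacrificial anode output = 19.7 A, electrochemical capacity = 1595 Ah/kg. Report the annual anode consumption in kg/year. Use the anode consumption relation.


Annual consumption = current * hours per year / capacity
Rate = 19.7 * 8760 / 1595 = 108.2 kg/year

108.2 kg/year


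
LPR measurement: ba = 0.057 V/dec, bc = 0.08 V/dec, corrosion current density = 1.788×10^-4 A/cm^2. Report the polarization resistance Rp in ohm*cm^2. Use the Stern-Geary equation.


Apply the Stern-Geary equation: Rp = ba*bc / (2.303*icorr*(ba+bc))
ba*bc = 0.057*0.08 = 0.00456
ba+bc = 0.137; 2.303*icorr*(ba+bc) = 2.303*1.788×10^-4*0.137 = 5.6413367×10^-5
Rp = 0.00456 / 5.6413367×10^-5 = 80.8 ohm*cm^2

80.8 ohm*cm^2


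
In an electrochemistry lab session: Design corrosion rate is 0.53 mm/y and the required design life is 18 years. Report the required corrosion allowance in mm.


Corrosion allowance = CR × design life
CA = 0.53 * 18 = 9.54 mm

9.54 mm


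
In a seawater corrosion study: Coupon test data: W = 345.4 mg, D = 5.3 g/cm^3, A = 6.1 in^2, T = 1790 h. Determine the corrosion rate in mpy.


Apply the mpy weight-loss relation: CR = 534 * W / (D * A * T)
Numerator: 534 * 345.4 = 184443.6
Denominator: 5.3 * 6.1 * 1790 = 57870.7
CR = 184443.6 / 57870.7 = 3.18717 mpy

3.18717 mpy


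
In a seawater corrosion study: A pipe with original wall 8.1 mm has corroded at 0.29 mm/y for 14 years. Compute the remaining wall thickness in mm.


Remaining wall = original − CR × time
t = 8.1 − 0.29*14 = 8.1 − 4.06 = 4.04 mm

4.04 mm


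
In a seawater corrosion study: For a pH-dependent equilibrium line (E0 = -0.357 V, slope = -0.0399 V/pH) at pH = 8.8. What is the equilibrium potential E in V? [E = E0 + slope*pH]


Apply the Pourbaix line equation: E = E0 + slope*pH
E = -0.357 + (-0.0399)*8.8 = -0.357 + (-0.35112) = -0.70812 V
Rounded to 3 decimal places: E = -0.708 V

-0.708 V


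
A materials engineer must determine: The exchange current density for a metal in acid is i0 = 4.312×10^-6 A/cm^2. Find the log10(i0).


i0 = 4.312×10^-6 A/cm^2
log10(i0) = -5.365

-5.365


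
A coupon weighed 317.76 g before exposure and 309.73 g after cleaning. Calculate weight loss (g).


Weight loss = initial − final
WL = 317.76 − 309.73 = 8.03 g

8.03 g


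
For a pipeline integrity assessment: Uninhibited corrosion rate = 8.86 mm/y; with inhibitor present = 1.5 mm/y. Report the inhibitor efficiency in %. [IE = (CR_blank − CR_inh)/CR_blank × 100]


Apply the inhibitor-efficiency definition: IE = (CR_blank − CR_inh)/CR_blank × 100
IE = (8.86 − 1.5) / 8.86 × 100
IE = 7.36 / 8.86 × 100 = 83.1 %

83.1 %


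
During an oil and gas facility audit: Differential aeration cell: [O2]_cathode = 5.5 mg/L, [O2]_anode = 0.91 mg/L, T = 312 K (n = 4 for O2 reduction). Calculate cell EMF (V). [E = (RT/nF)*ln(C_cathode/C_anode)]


Apply the Nernst concentration-cell relation: E = (RT/nF)*ln(C_cathode/C_anode)
RT/nF = 8.314*312/(4*96485) = 0.00672117 V
ln(5.5/0.91) = 1.79906
E = 0.00672117 * 1.79906 = 0.01209 V

0.01209 V


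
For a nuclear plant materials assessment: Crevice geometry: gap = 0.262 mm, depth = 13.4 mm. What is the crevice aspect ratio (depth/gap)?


Aspect ratio = depth / gap
Ratio = 13.4 / 0.262 = 51.1

51.1


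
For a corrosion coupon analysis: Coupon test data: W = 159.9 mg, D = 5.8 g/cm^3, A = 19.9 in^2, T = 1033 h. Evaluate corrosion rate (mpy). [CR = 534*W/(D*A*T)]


Apply the mpy weight-loss relation: CR = 534 * W / (D * A * T)
Numerator: 534 * 159.9 = 85386.6
Denominator: 5.8 * 19.9 * 1033 = 119228.86
CR = 85386.6 / 119228.86 = 0.71616 mpy

0.71616 mpy


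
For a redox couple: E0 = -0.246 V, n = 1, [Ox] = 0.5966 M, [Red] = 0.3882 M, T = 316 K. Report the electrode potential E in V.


Apply the Nernst equation: E = E0 + (RT/nF)*ln([Ox]/[Red])
Step 1: RT/nF = 8.314*316/(1*96485) = 0.02722935 V
Step 2: [Ox]/[Red] = 0.5966/0.3882 = 1.536837
Step 3: ln(1.536837) = 0.429726
Step 4: correction = 0.02722935 * 0.429726 = 0.012 V
E = -0.246 + 0.012 = -0.234 V

-0.234 V


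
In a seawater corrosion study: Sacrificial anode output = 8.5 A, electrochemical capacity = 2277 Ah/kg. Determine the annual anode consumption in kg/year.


Annual consumption = current * hours per year / capacity
Rate = 8.5 * 8760 / 2277 = 32.7 kg/year

32.7 kg/year


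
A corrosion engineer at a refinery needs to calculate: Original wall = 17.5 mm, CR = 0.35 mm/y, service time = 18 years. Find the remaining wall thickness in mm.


Remaining wall = original − CR × time
t = 17.5 − 0.35*18 = 17.5 − 6.3 = 11.2 mm

11.2 mm


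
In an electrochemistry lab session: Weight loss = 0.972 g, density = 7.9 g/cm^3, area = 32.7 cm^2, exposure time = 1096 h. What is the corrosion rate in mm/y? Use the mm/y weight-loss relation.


Apply the mm/y weight-loss relation: CR = 87600 * W / (D * A * T)
Numerator: 87600 * 0.972 = 85147.2
Denominator: 7.9 * 32.7 * 1096 = 283129.68
CR = 85147.2 / 283129.68 = 0.30074 mm/y

0.30074 mm/y


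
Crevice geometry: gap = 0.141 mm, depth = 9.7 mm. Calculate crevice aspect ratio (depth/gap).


Aspect ratio = depth / gap
Ratio = 9.7 / 0.141 = 68.8

68.8


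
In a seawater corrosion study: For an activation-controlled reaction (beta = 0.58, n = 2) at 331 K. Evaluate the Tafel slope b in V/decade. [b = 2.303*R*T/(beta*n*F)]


Apply the Tafel slope relation: b = 2.303*R*T/(beta*n*F)
Numerator: 2.303 * 8.314 * 331 = 6337.7
Denominator: 0.58 * 2 * 96485 = 111922.6
b = 6337.7 / 111922.6 = 0.057 V/decade

0.057 V/decade


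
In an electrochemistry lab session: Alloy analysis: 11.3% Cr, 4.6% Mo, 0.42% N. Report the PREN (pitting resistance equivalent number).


Apply the PREN formula: PREN = Cr + 3.3*Mo + 16*N
PREN = 11.3 + 3.3*4.6 + 16*0.42
PREN = 11.3 + 15.18 + 6.72 = 33.2

33.2


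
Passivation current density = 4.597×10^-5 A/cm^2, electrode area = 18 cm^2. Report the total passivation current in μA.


I = i_pass * A, then convert A → μA (×10^6)
I = 4.597×10^-5 * 18 * 10^6 = 827.46 μA

827.46 μA


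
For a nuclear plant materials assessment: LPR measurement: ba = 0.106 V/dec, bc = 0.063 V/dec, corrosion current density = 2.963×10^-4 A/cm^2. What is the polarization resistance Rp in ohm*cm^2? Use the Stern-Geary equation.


Apply the Stern-Geary equation: Rp = ba*bc / (2.303*icorr*(ba+bc))
ba*bc = 0.106*0.063 = 0.006678
ba+bc = 0.169; 2.303*icorr*(ba+bc) = 2.303*2.963×10^-4*0.169 = 1.1532203×10^-4
Rp = 0.006678 / 1.1532203×10^-4 = 57.91 ohm*cm^2

57.91 ohm*cm^2


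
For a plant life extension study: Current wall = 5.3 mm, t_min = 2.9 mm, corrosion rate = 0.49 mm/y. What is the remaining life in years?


Apply the remaining-life relation: RL = (t_current − t_min) / CR
RL = (5.3 − 2.9) / 0.49 = 2.4 / 0.49 = 4.9 years

4.9 years


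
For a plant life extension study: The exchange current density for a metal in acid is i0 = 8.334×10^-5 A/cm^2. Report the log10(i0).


i0 = 8.334×10^-5 A/cm^2
log10(i0) = -4.079

-4.079


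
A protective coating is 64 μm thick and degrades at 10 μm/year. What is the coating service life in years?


Service life = thickness / degradation rate
Life = 64 / 10 = 6.4 years

6.4 years


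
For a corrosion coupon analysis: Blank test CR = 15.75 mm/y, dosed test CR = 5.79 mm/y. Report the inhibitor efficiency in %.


Apply the inhibitor-efficiency definition: IE = (CR_blank − CR_inh)/CR_blank × 100
IE = (15.75 − 5.79) / 15.75 × 100
IE = 9.96 / 15.75 × 100 = 63.2 %

63.2 %


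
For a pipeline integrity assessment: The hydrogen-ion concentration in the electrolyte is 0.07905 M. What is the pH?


pH = −log10[H+]
pH = −log10(0.07905) = 1.1

1.1


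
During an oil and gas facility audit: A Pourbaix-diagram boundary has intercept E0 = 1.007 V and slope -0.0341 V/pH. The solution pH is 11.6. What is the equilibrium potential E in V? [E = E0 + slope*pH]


Apply the Pourbaix line equation: E = E0 + slope*pH
E = 1.007 + (-0.0341)*11.6 = 1.007 + (-0.39556) = 0.61144 V
Rounded to 4 decimal places: E = 0.6114 V

0.6114 V


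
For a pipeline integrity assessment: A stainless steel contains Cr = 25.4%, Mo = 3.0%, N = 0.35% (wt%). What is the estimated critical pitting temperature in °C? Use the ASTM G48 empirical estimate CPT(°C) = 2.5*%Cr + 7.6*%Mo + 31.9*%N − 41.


Apply the ASTM G48 empirical CPT estimate: CPT(°C) = 2.5*%Cr + 7.6*%Mo + 31.9*%N − 41
2.5*25.4 = 63.5; 7.6*3.0 = 22.8; 31.9*0.35 = 11.165
CPT = 63.5 + 22.8 + 11.165 − 41 = 56.465 °C
Rounded to 0.1 °C: CPT ≈ 56.5 °C

56.5 °C


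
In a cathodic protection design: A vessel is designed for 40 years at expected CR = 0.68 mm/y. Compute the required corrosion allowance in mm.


Corrosion allowance = CR × design life
CA = 0.68 * 40 = 27.2 mm

27.2 mm


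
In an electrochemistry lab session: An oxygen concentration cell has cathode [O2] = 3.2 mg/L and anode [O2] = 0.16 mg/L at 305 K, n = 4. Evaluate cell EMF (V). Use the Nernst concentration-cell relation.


Apply the Nernst concentration-cell relation: E = (RT/nF)*ln(C_cathode/C_anode)
RT/nF = 8.314*305/(4*96485) = 0.00657037 V
ln(3.2/0.16) = 2.99573
E = 0.00657037 * 2.99573 = 0.01968 V

0.01968 V


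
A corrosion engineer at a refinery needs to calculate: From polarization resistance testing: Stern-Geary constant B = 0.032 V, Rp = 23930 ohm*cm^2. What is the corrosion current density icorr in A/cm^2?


Apply the Stern-Geary relation: icorr = B / Rp
icorr = 0.032 / 23930 = 1.337×10^-6 A/cm^2

1.337×10^-6 A/cm^2


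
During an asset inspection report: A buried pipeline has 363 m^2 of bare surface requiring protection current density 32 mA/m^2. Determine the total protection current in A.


I = area * current density, then convert mA → A (÷1000)
I = 363 * 32 / 1000 = 11.62 A

11.62 A


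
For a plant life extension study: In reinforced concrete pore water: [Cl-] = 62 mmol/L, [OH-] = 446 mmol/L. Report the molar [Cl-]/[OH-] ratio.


Threshold parameter = [Cl-] / [OH-] (molar basis; both in mmol/L, so units cancel)
Ratio = 62 / 446 = 0.14

0.14


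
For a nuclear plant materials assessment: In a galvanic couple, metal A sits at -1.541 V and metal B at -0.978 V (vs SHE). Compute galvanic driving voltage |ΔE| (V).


Driving voltage is the absolute potential difference.
|ΔE| = |-1.541 − (-0.978)| = 0.563 V

0.563 V


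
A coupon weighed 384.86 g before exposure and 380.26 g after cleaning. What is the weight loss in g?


Weight loss = initial − final
WL = 384.86 − 380.26 = 4.6 g

4.6 g


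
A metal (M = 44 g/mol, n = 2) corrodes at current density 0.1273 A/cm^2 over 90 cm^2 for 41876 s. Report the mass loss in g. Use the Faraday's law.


Apply Faraday's law: m = i*A*t*M / (n*F)
Total charge passed Q = i*A*t = 0.1273*90*41876 = 479773.332 C
m = Q*M/(n*F) = 479773.332*44/(2*96485) = 109.39538 g

109.39538 g


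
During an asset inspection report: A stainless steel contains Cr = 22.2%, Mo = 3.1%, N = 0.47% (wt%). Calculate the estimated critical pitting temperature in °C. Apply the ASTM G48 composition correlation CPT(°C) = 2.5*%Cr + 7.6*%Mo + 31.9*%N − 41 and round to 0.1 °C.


Apply the ASTM G48 empirical CPT estimate: CPT(°C) = 2.5*%Cr + 7.6*%Mo + 31.9*%N − 41
2.5*22.2 = 55.5; 7.6*3.1 = 23.56; 31.9*0.47 = 14.993
CPT = 55.5 + 23.56 + 14.993 − 41 = 53.053 °C
Rounded to 0.1 °C: CPT ≈ 53.1 °C

53.1 °C


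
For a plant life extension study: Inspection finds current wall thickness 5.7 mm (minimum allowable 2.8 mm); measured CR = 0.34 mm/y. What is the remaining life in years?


Apply the remaining-life relation: RL = (t_current − t_min) / CR
RL = (5.7 − 2.8) / 0.34 = 2.9 / 0.34 = 8.5 years

8.5 years


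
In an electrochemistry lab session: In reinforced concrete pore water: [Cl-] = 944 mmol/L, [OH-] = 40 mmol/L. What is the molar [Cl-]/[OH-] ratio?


Threshold parameter = [Cl-] / [OH-] (molar basis; both in mmol/L, so units cancel)
Ratio = 944 / 40 = 23.6

23.6


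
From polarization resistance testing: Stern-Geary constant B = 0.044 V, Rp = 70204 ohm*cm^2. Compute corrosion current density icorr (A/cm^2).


Apply the Stern-Geary relation: icorr = B / Rp
icorr = 0.044 / 70204 = 6.267×10^-7 A/cm^2

6.267×10^-7 A/cm^2


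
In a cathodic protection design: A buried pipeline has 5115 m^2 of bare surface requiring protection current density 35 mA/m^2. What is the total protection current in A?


I = area * current density, then convert mA → A (÷1000)
I = 5115 * 35 / 1000 = 179.03 A

179.03 A


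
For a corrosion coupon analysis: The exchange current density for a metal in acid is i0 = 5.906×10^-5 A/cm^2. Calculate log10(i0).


i0 = 5.906×10^-5 A/cm^2
log10(i0) = -4.229

-4.229


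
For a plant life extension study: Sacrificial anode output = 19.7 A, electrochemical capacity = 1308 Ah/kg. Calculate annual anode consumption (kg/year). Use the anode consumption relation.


Annual consumption = current * hours per year / capacity
Rate = 19.7 * 8760 / 1308 = 131.9 kg/year

131.9 kg/year


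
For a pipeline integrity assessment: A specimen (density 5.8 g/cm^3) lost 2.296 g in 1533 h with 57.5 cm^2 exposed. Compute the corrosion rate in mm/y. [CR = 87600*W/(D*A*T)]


Apply the mm/y weight-loss relation: CR = 87600 * W / (D * A * T)
Numerator: 87600 * 2.296 = 201129.6
Denominator: 5.8 * 57.5 * 1533 = 511255.5
CR = 201129.6 / 511255.5 = 0.393403 mm/y

0.393403 mm/y


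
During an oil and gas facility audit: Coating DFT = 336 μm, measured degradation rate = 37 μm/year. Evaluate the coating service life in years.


Service life = thickness / degradation rate
Life = 336 / 37 = 9.1 years

9.1 years


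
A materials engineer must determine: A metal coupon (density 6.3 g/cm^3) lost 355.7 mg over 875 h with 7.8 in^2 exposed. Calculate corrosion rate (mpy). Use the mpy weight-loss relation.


Apply the mpy weight-loss relation: CR = 534 * W / (D * A * T)
Numerator: 534 * 355.7 = 189943.8
Denominator: 6.3 * 7.8 * 875 = 42997.5
CR = 189943.8 / 42997.5 = 4.41755 mpy

4.41755 mpy


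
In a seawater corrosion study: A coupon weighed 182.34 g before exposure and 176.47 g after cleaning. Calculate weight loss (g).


Weight loss = initial − final
WL = 182.34 − 176.47 = 5.87 g

5.87 g


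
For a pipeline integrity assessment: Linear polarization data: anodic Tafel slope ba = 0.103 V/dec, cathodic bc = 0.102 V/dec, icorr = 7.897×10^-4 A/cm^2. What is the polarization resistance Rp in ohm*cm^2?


Apply the Stern-Geary equation: Rp = ba*bc / (2.303*icorr*(ba+bc))
ba*bc = 0.103*0.102 = 0.010506
ba+bc = 0.205; 2.303*icorr*(ba+bc) = 2.303*7.897×10^-4*0.205 = 3.7282922×10^-4
Rp = 0.010506 / 3.7282922×10^-4 = 28.18 ohm*cm^2

28.18 ohm*cm^2


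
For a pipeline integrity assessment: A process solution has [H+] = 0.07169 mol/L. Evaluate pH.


pH = −log10[H+]
pH = −log10(0.07169) = 1.14

1.14


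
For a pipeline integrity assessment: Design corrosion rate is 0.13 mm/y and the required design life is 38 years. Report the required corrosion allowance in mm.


Corrosion allowance = CR × design life
CA = 0.13 * 38 = 4.94 mm

4.94 mm


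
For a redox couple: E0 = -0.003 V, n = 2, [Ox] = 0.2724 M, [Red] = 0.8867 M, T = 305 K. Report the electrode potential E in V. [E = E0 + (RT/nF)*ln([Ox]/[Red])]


Apply the Nernst equation: E = E0 + (RT/nF)*ln([Ox]/[Red])
Step 1: RT/nF = 8.314*305/(2*96485) = 0.01314075 V
Step 2: [Ox]/[Red] = 0.2724/0.8867 = 0.307206
Step 3: ln(0.307206) = -1.180237
Step 4: correction = 0.01314075 * -1.180237 = -0.0155 V
E = -0.003 + -0.0155 = -0.0185 V

-0.0185 V


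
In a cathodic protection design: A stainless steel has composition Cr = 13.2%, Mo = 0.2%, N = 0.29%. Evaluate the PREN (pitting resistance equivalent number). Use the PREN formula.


Apply the PREN formula: PREN = Cr + 3.3*Mo + 16*N
PREN = 13.2 + 3.3*0.2 + 16*0.29
PREN = 13.2 + 0.66 + 4.64 = 18.5

18.5


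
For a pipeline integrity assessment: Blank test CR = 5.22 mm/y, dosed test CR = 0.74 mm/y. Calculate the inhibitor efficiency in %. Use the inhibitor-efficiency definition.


Apply the inhibitor-efficiency definition: IE = (CR_blank − CR_inh)/CR_blank × 100
IE = (5.22 − 0.74) / 5.22 × 100
IE = 4.48 / 5.22 × 100 = 85.8 %

85.8 %


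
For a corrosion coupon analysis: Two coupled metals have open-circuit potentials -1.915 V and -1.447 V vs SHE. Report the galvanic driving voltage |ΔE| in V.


Driving voltage is the absolute potential difference.
|ΔE| = |-1.915 − (-1.447)| = 0.468 V

0.468 V


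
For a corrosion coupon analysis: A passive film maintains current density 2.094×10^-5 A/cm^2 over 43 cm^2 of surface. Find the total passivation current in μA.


I = i_pass * A, then convert A → μA (×10^6)
I = 2.094×10^-5 * 43 * 10^6 = 900.42 μA

900.42 μA


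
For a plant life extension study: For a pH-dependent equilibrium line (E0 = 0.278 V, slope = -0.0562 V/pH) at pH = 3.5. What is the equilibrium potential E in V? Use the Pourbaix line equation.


Apply the Pourbaix line equation: E = E0 + slope*pH
E = 0.278 + (-0.0562)*3.5 = 0.278 + (-0.1967) = 0.0813 V
Rounded to 3 decimal places: E = 0.081 V

0.081 V


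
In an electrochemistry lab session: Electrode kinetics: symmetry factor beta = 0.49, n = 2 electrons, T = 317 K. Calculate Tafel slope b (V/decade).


Apply the Tafel slope relation: b = 2.303*R*T/(beta*n*F)
Numerator: 2.303 * 8.314 * 317 = 6069.64
Denominator: 0.49 * 2 * 96485 = 94555.3
b = 6069.64 / 94555.3 = 0.064 V/decade

0.064 V/decade


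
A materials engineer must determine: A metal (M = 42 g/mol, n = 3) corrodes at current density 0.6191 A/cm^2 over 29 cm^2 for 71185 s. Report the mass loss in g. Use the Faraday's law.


Apply Faraday's law: m = i*A*t*M / (n*F)
Total charge passed Q = i*A*t = 0.6191*29*71185 = 1278048.3715 C
m = Q*M/(n*F) = 1278048.3715*42/(3*96485) = 185.44517 g

185.44517 g


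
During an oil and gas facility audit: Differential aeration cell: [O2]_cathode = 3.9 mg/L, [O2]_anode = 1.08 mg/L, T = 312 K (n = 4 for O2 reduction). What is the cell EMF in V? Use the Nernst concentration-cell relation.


Apply the Nernst concentration-cell relation: E = (RT/nF)*ln(C_cathode/C_anode)
RT/nF = 8.314*312/(4*96485) = 0.00672117 V
ln(3.9/1.08) = 1.28402
E = 0.00672117 * 1.28402 = 0.00863 V

0.00863 V


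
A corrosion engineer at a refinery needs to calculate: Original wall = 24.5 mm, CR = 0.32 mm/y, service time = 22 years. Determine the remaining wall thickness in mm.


Remaining wall = original − CR × time
t = 24.5 − 0.32*22 = 24.5 − 7.04 = 17.46 mm

17.46 mm


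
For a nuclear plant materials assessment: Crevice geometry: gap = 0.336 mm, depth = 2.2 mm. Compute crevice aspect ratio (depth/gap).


Aspect ratio = depth / gap
Ratio = 2.2 / 0.336 = 6.5

6.5


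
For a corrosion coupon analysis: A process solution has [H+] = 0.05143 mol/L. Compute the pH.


pH = −log10[H+]
pH = −log10(0.05143) = 1.29

1.29


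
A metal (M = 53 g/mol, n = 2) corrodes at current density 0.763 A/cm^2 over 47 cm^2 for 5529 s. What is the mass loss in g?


Apply Faraday's law: m = i*A*t*M / (n*F)
Total charge passed Q = i*A*t = 0.763*47*5529 = 198275.469 C
m = Q*M/(n*F) = 198275.469*53/(2*96485) = 54.457 g

54.457 g


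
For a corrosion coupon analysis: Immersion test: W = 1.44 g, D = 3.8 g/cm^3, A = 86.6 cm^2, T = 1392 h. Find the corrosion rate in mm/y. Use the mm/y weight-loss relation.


Apply the mm/y weight-loss relation: CR = 87600 * W / (D * A * T)
Numerator: 87600 * 1.44 = 126144.0
Denominator: 3.8 * 86.6 * 1392 = 458079.36
CR = 126144.0 / 458079.36 = 0.27538 mm/y

0.27538 mm/y


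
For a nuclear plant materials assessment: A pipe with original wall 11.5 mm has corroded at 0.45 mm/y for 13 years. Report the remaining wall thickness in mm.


Remaining wall = original − CR × time
t = 11.5 − 0.45*13 = 11.5 − 5.85 = 5.65 mm

5.65 mm


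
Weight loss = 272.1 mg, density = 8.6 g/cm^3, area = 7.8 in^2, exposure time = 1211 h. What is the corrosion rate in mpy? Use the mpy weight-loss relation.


Apply the mpy weight-loss relation: CR = 534 * W / (D * A * T)
Numerator: 534 * 272.1 = 145301.4
Denominator: 8.6 * 7.8 * 1211 = 81233.88
CR = 145301.4 / 81233.88 = 1.7887 mpy

1.7887 mpy


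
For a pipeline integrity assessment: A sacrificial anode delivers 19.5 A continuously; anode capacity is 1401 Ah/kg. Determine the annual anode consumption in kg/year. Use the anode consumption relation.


Annual consumption = current * hours per year / capacity
Rate = 19.5 * 8760 / 1401 = 121.9 kg/year

121.9 kg/year


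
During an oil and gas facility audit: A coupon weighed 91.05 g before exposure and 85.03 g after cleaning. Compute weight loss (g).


Weight loss = initial − final
WL = 91.05 − 85.03 = 6.02 g

6.02 g


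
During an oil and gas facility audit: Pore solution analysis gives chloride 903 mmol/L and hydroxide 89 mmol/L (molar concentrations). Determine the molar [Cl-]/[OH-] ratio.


Threshold parameter = [Cl-] / [OH-] (molar basis; both in mmol/L, so units cancel)
Ratio = 903 / 89 = 10.15

10.15
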